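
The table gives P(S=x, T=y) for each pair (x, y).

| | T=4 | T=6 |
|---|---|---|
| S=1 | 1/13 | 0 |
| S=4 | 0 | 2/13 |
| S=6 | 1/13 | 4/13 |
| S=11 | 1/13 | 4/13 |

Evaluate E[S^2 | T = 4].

P(T = 4) = 3/13.
Σ S^2·P over the event = 1·(1/13) + 36·(1/13) + 121·(1/13) = 158/13.
E[S^2 | T = 4] = (158/13) / (3/13) = 158/3.

158/3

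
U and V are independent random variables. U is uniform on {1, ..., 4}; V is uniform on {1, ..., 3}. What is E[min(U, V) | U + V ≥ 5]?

Outcomes with U + V ≥ 5: (2,3), (3,2), (3,3), (4,1), (4,2), (4,3), each with probability 1/12.
E[min(U, V) | U + V ≥ 5] = (2 + 2 + 3 + 1 + 2 + 3) / 6 = 13/6.

13/6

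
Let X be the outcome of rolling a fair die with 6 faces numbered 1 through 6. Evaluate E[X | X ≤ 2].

Given X ≤ 2, X is equally likely to be any of {1, 2}.
E[X | X ≤ 2] = (1 + 2) / 2 = 3/2.

3/2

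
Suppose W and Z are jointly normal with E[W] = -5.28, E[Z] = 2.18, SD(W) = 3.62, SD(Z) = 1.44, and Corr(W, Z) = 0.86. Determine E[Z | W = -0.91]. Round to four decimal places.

The regression of Z on W has slope ρ·σ_Z/σ_W and passes through (μ_W, μ_Z).
E[Z | W=-0.91] = 2.18 + (0.86)·(1.44/3.62)·(-0.91 − (-5.28)) = 2.18 + (0.3421)·(4.37) = 3.6750.

3.6750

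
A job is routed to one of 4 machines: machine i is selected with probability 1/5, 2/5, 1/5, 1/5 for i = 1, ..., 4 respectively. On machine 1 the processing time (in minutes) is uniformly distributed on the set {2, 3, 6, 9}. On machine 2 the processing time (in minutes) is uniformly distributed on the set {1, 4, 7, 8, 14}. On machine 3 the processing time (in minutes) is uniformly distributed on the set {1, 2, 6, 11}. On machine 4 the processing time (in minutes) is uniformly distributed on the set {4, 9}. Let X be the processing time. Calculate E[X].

E[X | machine 1] = (2+3+6+9)/4 = 5.
E[X | machine 2] = (1+4+7+8+14)/5 = 34/5.
E[X | machine 3] = (1+2+6+11)/4 = 5.
E[X | machine 4] = (4+9)/2 = 13/2.
E[X] = (1/5)·(5) + (2/5)·(34/5) + (1/5)·(5) + (1/5)·(13/2) = 301/50.

301/50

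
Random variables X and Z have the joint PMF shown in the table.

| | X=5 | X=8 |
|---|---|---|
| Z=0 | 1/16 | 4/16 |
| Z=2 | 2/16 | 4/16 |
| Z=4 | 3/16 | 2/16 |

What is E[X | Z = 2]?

7

P(Z = 2) = 3/8.
Σ X·P over the event = 5·(2/16) + 8·(4/16) = 21/8.
E[X | Z = 2] = (21/8) / (3/8) = 7.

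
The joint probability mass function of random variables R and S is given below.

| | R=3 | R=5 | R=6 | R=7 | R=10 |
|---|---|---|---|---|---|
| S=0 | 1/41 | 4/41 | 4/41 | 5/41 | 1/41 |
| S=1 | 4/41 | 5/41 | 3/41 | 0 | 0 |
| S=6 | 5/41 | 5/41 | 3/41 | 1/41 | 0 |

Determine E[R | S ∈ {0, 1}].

49/9

P(S ∈ {0, 1}) = 27/41.
Σ R·P over the event = 3·(1/41) + 3·(4/41) + 5·(4/41) + 5·(5/41) + 6·(4/41) + 6·(3/41) + 7·(5/41) + 10·(1/41) = 147/41.
E[R | S ∈ {0, 1}] = (147/41) / (27/41) = 49/9.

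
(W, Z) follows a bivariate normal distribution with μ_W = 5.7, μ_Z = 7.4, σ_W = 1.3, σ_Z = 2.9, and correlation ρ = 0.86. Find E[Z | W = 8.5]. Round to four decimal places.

For a bivariate normal, E[Z | W=x] = μ_Z + ρ·(σ_Z/σ_W)·(x − μ_W).
E[Z | W=8.5] = 7.4 + (0.86)·(2.9/1.3)·(8.5 − (5.7)) = 7.4 + (1.91846)·(2.8) = 12.7717.

12.7717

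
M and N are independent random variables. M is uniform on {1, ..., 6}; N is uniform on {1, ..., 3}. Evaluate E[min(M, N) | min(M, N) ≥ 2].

Outcomes with min(M, N) ≥ 2: (2,2), (2,3), (3,2), (3,3), (4,2), (4,3), (5,2), (5,3), (6,2), (6,3), each with probability 1/18.
E[min(M, N) | min(M, N) ≥ 2] = (2 + 2 + 2 + 3 + 2 + 3 + 2 + 3 + 2 + 3) / 10 = 12/5.

12/5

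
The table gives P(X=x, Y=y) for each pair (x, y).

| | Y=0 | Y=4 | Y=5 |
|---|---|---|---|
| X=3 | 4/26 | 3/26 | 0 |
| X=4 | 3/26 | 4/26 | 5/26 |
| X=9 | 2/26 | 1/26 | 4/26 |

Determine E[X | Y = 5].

56/9

P(Y = 5) = 9/26.
Σ X·P over the event = 4·(5/26) + 9·(4/26) = 28/13.
E[X | Y = 5] = (28/13) / (9/26) = 56/9.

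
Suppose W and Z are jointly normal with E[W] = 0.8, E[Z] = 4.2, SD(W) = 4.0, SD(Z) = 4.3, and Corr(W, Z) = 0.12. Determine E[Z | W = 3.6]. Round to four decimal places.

E[Z | W=x] = μ_Z + ρ(σ_Z/σ_W)(x − μ_W) for jointly normal variables.
E[Z | W=3.6] = 4.2 + (0.12)·(4.3/4.0)·(3.6 − (0.8)) = 4.2 + (0.129)·(2.8) = 4.5612.

4.5612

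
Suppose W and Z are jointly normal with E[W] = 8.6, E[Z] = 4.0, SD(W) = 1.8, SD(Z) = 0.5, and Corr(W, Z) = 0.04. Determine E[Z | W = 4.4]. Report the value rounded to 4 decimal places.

3.9533

For a bivariate normal, E[Z | W=x] = μ_Z + ρ·(σ_Z/σ_W)·(x − μ_W).
E[Z | W=4.4] = 4.0 + (0.04)·(0.5/1.8)·(4.4 − (8.6)) = 4.0 + (0.011111)·(-4.2) = 3.9533.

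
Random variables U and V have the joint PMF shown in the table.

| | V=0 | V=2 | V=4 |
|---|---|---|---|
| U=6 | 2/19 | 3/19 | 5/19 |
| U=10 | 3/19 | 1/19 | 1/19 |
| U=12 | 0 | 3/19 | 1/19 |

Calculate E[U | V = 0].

42/5

P(V = 0) = 5/19.
Σ U·P over the event = 6·(2/19) + 10·(3/19) = 42/19.
E[U | V = 0] = (42/19) / (5/19) = 42/5.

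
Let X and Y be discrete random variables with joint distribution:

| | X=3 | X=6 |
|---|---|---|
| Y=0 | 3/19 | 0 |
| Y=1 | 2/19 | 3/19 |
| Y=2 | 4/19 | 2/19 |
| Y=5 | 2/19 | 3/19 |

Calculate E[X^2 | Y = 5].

126/5

P(Y = 5) = 5/19.
Summing X^2·P(X=x,Y=y) over the conditioning event gives 126/19.
E[X^2 | Y = 5] = (126/19) / (5/19) = 126/5.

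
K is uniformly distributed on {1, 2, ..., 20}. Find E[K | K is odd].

Given K is odd, K is equally likely to be any of {1, 3, 5, 7, 9, 11, 13, 15, 17, 19}.
E[K | K is odd] = (1 + 3 + 5 + 7 + 9 + 11 + 13 + 15 + 17 + 19) / 10 = 10.

10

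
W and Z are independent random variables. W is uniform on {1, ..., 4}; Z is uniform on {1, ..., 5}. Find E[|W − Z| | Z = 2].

1

Outcomes with Z = 2: (1,2), (2,2), (3,2), (4,2), each with probability 1/20.
E[|W − Z| | Z = 2] = (1 + 0 + 1 + 2) / 4 = 1.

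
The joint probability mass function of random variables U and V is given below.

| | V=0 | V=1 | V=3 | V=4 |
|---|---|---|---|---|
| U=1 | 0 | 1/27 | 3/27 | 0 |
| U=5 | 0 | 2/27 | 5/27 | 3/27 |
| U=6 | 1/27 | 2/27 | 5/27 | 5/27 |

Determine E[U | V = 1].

P(V = 1) = 5/27.
Σ U·P over the event = 1·(1/27) + 5·(2/27) + 6·(2/27) = 23/27.
E[U | V = 1] = (23/27) / (5/27) = 23/5.

23/5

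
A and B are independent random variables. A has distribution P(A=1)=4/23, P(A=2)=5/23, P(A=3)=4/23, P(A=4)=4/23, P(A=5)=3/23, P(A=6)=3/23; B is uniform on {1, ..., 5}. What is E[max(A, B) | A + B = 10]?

P(A + B = 10) = 6/115.
Summing max(A,B)·P(x,y) over outcomes with A + B = 10 gives 33/115.
E[max(A, B) | A + B = 10] = (33/115) / (6/115) = 11/2.

11/2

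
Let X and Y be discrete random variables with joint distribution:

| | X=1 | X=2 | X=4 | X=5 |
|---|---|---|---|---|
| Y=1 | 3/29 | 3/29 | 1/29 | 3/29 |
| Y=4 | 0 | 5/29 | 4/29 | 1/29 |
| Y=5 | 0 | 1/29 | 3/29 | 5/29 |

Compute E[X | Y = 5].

13/3

P(Y = 5) = 9/29.
Σ X·P over the event = 2·(1/29) + 4·(3/29) + 5·(5/29) = 39/29.
E[X | Y = 5] = (39/29) / (9/29) = 13/3.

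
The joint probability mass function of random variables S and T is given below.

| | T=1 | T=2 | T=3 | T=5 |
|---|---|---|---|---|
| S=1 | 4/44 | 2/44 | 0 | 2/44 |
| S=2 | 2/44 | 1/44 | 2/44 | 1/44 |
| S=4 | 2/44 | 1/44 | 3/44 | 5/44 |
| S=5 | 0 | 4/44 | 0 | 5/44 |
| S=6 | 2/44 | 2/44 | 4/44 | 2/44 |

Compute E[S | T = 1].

14/5

P(T = 1) = 5/22.
Σ S·P over the event = 1·(4/44) + 2·(2/44) + 4·(2/44) + 6·(2/44) = 7/11.
E[S | T = 1] = (7/11) / (5/22) = 14/5.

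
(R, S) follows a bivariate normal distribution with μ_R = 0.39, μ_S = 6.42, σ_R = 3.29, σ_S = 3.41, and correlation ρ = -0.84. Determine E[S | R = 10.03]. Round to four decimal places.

For a bivariate normal, E[S | R=x] = μ_S + ρ·(σ_S/σ_R)·(x − μ_R).
E[S | R=10.03] = 6.42 + (-0.84)·(3.41/3.29)·(10.03 − (0.39)) = 6.42 + (-0.87064)·(9.64) = -1.9730.

-1.9730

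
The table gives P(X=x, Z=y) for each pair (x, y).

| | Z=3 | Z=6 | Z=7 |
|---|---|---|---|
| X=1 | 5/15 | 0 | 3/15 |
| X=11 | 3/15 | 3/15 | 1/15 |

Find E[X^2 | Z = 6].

P(Z = 6) = 1/5.
Σ X^2·P over the event = 121·(3/15) = 121/5.
E[X^2 | Z = 6] = (121/5) / (1/5) = 121.

121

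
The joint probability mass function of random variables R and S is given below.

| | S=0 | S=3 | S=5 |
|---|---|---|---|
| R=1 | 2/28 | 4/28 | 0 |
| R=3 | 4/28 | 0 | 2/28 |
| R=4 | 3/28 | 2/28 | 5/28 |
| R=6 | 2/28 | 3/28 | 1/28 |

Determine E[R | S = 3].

P(S = 3) = 9/28.
Σ R·P over the event = 1·(4/28) + 4·(2/28) + 6·(3/28) = 15/14.
E[R | S = 3] = (15/14) / (9/28) = 10/3.

10/3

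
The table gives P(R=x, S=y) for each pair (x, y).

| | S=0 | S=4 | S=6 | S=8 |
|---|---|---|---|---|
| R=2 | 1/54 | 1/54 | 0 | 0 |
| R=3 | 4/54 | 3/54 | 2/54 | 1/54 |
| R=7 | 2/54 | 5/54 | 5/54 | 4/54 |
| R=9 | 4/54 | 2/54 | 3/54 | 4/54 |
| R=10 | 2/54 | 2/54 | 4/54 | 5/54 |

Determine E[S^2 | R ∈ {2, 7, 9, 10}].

P(R ∈ {2, 7, 9, 10}) = 22/27.
Summing S^2·P(R=x,S=y) over the conditioning event gives 712/27.
E[S^2 | R ∈ {2, 7, 9, 10}] = (712/27) / (22/27) = 356/11.

356/11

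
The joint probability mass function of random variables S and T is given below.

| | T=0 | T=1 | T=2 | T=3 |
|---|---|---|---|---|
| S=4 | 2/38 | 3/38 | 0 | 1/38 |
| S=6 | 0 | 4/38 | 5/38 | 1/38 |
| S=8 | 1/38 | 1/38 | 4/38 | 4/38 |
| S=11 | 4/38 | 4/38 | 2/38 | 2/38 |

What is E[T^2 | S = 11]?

P(S = 11) = 6/19.
Summing T^2·P(S=x,T=y) over the conditioning event gives 15/19.
E[T^2 | S = 11] = (15/19) / (6/19) = 5/2.

5/2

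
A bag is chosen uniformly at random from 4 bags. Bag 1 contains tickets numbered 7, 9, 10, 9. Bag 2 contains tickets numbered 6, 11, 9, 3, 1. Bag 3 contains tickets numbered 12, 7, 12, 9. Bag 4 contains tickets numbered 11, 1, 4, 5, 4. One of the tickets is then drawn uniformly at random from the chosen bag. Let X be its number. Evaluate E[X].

E[X | bag 1] = (7+9+10+9)/4 = 35/4.
E[X | bag 2] = (6+11+9+3+1)/5 = 6.
E[X | bag 3] = (12+7+12+9)/4 = 10.
E[X | bag 4] = (11+1+4+5+4)/5 = 5.
By the law of total expectation,
E[X] = (1/4)·(35/4) + (1/4)·(6) + (1/4)·(10) + (1/4)·(5) = 119/16.

119/16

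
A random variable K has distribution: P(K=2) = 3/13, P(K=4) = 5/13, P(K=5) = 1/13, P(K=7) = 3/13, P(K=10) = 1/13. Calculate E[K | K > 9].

P(K > 9) = 1/13.
Σ over the event: 10·1/13 = 10/13.
E[K | K > 9] = (10/13) / (1/13) = 10.

10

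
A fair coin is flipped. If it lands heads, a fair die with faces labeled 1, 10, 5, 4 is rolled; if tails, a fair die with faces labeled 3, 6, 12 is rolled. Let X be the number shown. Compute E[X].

6

E[X | heads] = (1+10+5+4)/4 = 5.
E[X | tails] = (3+6+12)/3 = 7.
By the law of total expectation,
E[X] = (1/2)·(5) + (1/2)·(7) = 6.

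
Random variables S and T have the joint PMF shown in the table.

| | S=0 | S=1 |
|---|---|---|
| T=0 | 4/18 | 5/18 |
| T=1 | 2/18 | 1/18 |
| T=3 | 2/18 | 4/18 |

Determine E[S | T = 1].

P(T = 1) = 1/6.
Summing S·P(S=x,T=y) over the conditioning event gives 1/18.
E[S | T = 1] = (1/18) / (1/6) = 1/3.

1/3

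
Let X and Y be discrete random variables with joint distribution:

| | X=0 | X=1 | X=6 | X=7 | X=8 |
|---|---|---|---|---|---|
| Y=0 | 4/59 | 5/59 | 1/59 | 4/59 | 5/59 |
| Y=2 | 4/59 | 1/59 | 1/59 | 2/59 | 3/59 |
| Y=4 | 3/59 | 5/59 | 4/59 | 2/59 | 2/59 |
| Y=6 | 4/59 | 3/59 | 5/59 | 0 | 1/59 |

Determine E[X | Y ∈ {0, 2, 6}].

P(Y ∈ {0, 2, 6}) = 43/59.
Summing X·P(X=x,Y=y) over the conditioning event gives 165/59.
E[X | Y ∈ {0, 2, 6}] = (165/59) / (43/59) = 165/43.

165/43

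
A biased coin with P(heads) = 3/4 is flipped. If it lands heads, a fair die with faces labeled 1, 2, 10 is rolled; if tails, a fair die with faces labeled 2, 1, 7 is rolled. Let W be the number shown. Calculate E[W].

E[W | heads] = (1+2+10)/3 = 13/3.
E[W | tails] = (2+1+7)/3 = 10/3.
By the law of total expectation,
E[W] = (3/4)·(13/3) + (1/4)·(10/3) = 49/12.

49/12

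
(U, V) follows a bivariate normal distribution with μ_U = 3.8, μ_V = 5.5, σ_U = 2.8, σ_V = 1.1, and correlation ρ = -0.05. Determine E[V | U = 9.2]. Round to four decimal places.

The regression of V on U has slope ρ·σ_V/σ_U and passes through (μ_U, μ_V).
E[V | U=9.2] = 5.5 + (-0.05)·(1.1/2.8)·(9.2 − (3.8)) = 5.5 + (-0.019643)·(5.4) = 5.3939.

5.3939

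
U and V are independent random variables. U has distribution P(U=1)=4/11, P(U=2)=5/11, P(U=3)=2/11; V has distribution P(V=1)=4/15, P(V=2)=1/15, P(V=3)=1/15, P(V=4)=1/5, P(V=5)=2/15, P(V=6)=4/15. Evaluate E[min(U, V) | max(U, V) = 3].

32/21

P(max(U, V) = 3) = 7/55.
Summing min(U,V)·P(x,y) over outcomes with max(U, V) = 3 gives 32/165.
E[min(U, V) | max(U, V) = 3] = (32/165) / (7/55) = 32/21.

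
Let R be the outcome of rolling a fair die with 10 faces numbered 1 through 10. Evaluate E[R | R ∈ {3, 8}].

P(R ∈ {3, 8}) = 1/5.
Σ over the event: 3·1/10 + 8·1/10 = 11/10.
E[R | R ∈ {3, 8}] = (11/10) / (1/5) = 11/2.

11/2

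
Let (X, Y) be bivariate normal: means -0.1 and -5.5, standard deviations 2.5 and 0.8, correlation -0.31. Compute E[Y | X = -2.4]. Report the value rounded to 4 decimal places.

E[Y | X=x] = μ_Y + ρ(σ_Y/σ_X)(x − μ_X) for jointly normal variables.
E[Y | X=-2.4] = -5.5 + (-0.31)·(0.8/2.5)·(-2.4 − (-0.1)) = -5.5 + (-0.0992)·(-2.3) = -5.2718.

-5.2718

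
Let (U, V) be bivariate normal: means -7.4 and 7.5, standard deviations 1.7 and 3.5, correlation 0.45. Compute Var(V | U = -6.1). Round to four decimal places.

Var(V | U=x) = (1 − ρ²)·σ_V².
Var(V | U=-6.1) = (3.5)²·(1 − (0.45)²) = 12.25·0.7975 = 9.7694.

9.7694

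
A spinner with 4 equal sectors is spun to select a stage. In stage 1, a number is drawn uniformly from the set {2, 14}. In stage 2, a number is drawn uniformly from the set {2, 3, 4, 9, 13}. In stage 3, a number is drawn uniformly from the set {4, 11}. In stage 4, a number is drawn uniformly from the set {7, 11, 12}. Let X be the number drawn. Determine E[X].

E[X | stage 1] = (2+14)/2 = 8.
E[X | stage 2] = (2+3+4+9+13)/5 = 31/5.
E[X | stage 3] = (4+11)/2 = 15/2.
E[X | stage 4] = (7+11+12)/3 = 10.
E[X] = (1/4)·(8) + (1/4)·(31/5) + (1/4)·(15/2) + (1/4)·(10) = 317/40.

317/40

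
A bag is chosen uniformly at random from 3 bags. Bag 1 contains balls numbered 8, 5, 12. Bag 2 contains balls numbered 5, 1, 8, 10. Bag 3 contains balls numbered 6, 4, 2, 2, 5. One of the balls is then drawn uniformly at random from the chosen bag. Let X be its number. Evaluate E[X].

E[X | bag 1] = (8+5+12)/3 = 25/3.
E[X | bag 2] = (5+1+8+10)/4 = 6.
E[X | bag 3] = (6+4+2+2+5)/5 = 19/5.
By the law of total expectation,
E[X] = (1/3)·(25/3) + (1/3)·(6) + (1/3)·(19/5) = 272/45.

272/45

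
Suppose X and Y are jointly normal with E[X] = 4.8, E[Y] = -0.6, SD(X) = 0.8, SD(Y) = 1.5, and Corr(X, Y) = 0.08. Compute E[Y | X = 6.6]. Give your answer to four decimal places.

-0.3300

For a bivariate normal, E[Y | X=x] = μ_Y + ρ·(σ_Y/σ_X)·(x − μ_X).
E[Y | X=6.6] = -0.6 + (0.08)·(1.5/0.8)·(6.6 − (4.8)) = -0.6 + (0.15)·(1.8) = -0.3300.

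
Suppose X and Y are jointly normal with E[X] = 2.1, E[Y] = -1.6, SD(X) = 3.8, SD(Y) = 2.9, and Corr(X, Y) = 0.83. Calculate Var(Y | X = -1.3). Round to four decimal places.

2.6164

Var(Y | X=x) = (1 − ρ²)·σ_Y².
Var(Y | X=-1.3) = (2.9)²·(1 − (0.83)²) = 8.41·0.3111 = 2.6164.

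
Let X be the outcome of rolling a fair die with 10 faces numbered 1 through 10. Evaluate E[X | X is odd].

Given X is odd, X is equally likely to be any of {1, 3, 5, 7, 9}.
E[X | X is odd] = (1 + 3 + 5 + 7 + 9) / 5 = 5.

5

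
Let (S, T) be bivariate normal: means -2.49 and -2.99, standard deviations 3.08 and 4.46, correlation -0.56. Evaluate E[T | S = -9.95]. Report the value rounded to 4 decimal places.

3.0594

For a bivariate normal, E[T | S=x] = μ_T + ρ·(σ_T/σ_S)·(x − μ_S).
E[T | S=-9.95] = -2.99 + (-0.56)·(4.46/3.08)·(-9.95 − (-2.49)) = -2.99 + (-0.81091)·(-7.46) = 3.0594.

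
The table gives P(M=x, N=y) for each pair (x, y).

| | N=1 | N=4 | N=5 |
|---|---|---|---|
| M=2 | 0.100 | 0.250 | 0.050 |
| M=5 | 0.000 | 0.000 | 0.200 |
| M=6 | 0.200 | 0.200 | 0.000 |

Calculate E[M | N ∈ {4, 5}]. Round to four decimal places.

P(N ∈ {4, 5}) = 0.700.
Σ M·P over the event = 2·(0.250) + 2·(0.050) + 5·(0.200) + 6·(0.200) = 2.800.
E[M | N ∈ {4, 5}] = (2.800) / (0.700) = 4.0000.

4.0000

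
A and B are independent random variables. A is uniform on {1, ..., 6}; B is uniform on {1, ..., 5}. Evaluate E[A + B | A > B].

P(A > B) = 1/2.
Summing (A+B)·P(x,y) over outcomes with A > B gives 7/2.
E[A + B | A > B] = (7/2) / (1/2) = 7.

7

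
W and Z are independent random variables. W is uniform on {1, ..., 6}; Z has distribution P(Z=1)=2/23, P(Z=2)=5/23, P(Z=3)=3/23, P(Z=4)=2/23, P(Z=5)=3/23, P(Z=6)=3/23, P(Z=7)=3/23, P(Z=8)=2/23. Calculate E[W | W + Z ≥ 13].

P(W + Z ≥ 13) = 7/138.
Summing W·P(x,y) over outcomes with W + Z ≥ 13 gives 20/69.
E[W | W + Z ≥ 13] = (20/69) / (7/138) = 40/7.

40/7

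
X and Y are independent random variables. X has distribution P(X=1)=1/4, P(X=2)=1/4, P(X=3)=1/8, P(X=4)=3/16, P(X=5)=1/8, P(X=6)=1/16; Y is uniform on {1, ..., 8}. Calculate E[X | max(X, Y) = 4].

P(max(X, Y) = 4) = 11/64.
Summing X·P(x,y) over outcomes with max(X, Y) = 4 gives 33/64.
E[X | max(X, Y) = 4] = (33/64) / (11/64) = 3.

3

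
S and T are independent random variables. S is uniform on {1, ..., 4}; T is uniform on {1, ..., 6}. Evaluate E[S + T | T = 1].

P(T = 1) = 1/6.
Summing (S+T)·P(x,y) over outcomes with T = 1 gives 7/12.
E[S + T | T = 1] = (7/12) / (1/6) = 7/2.

7/2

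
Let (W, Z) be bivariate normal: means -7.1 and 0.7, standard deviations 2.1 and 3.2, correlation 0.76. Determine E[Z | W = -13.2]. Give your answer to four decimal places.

-6.3644

The regression of Z on W has slope ρ·σ_Z/σ_W and passes through (μ_W, μ_Z).
E[Z | W=-13.2] = 0.7 + (0.76)·(3.2/2.1)·(-13.2 − (-7.1)) = 0.7 + (1.1581)·(-6.1) = -6.3644.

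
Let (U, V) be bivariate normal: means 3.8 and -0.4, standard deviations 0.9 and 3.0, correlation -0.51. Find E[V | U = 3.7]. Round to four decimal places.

-0.2300

For a bivariate normal, E[V | U=x] = μ_V + ρ·(σ_V/σ_U)·(x − μ_U).
E[V | U=3.7] = -0.4 + (-0.51)·(3.0/0.9)·(3.7 − (3.8)) = -0.4 + (-1.7)·(-0.1) = -0.2300.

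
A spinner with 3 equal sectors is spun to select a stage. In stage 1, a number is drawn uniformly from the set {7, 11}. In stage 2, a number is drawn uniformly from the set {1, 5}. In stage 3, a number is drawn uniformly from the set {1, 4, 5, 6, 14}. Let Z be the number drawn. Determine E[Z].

6

E[Z | stage 1] = (7+11)/2 = 9.
E[Z | stage 2] = (1+5)/2 = 3.
E[Z | stage 3] = (1+4+5+6+14)/5 = 6.
E[Z] = (1/3)·(9) + (1/3)·(3) + (1/3)·(6) = 6.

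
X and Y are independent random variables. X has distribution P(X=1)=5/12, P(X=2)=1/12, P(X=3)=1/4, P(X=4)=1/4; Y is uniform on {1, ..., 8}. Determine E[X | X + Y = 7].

P(X + Y = 7) = 1/8.
Summing X·P(x,y) over outcomes with X + Y = 7 gives 7/24.
E[X | X + Y = 7] = (7/24) / (1/8) = 7/3.

7/3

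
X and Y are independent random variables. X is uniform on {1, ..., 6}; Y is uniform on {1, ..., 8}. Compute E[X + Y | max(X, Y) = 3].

Outcomes with max(X, Y) = 3: (1,3), (2,3), (3,1), (3,2), (3,3), each with probability 1/48.
E[X + Y | max(X, Y) = 3] = (4 + 5 + 4 + 5 + 6) / 5 = 24/5.

24/5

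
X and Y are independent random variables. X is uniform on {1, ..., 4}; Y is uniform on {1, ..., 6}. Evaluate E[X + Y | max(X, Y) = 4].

44/7

P(max(X, Y) = 4) = 7/24.
Summing (X+Y)·P(x,y) over outcomes with max(X, Y) = 4 gives 11/6.
E[X + Y | max(X, Y) = 4] = (11/6) / (7/24) = 44/7.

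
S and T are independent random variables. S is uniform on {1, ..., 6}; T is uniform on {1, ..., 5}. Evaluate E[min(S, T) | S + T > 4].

21/8

P(S + T > 4) = 4/5.
Summing min(S,T)·P(x,y) over outcomes with S + T > 4 gives 21/10.
E[min(S, T) | S + T > 4] = (21/10) / (4/5) = 21/8.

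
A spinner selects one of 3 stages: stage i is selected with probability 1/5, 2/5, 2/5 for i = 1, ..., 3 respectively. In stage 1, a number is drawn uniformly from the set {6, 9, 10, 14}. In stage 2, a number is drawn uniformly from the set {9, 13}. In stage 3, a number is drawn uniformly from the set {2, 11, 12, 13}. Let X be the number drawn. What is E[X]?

203/20

E[X | stage 1] = (6+9+10+14)/4 = 39/4.
E[X | stage 2] = (9+13)/2 = 11.
E[X | stage 3] = (2+11+12+13)/4 = 19/2.
E[X] = (1/5)·(39/4) + (2/5)·(11) + (2/5)·(19/2) = 203/20.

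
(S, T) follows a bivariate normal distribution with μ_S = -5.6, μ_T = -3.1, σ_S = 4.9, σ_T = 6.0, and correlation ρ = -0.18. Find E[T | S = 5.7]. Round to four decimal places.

-5.5906

E[T | S=x] = μ_T + ρ(σ_T/σ_S)(x − μ_S) for jointly normal variables.
E[T | S=5.7] = -3.1 + (-0.18)·(6.0/4.9)·(5.7 − (-5.6)) = -3.1 + (-0.22041)·(11.3) = -5.5906.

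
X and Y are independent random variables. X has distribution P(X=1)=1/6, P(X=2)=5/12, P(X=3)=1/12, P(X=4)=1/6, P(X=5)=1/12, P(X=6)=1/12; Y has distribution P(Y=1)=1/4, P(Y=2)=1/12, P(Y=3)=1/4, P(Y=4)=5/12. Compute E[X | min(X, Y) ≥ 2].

P(min(X, Y) ≥ 2) = 5/8.
Summing X·P(x,y) over outcomes with min(X, Y) ≥ 2 gives 2.
E[X | min(X, Y) ≥ 2] = (2) / (5/8) = 16/5.

16/5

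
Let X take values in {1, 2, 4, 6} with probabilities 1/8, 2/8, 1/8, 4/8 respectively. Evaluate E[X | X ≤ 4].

9/4

P(X ≤ 4) = 1/2.
Σ over the event: 1·1/8 + 2·1/4 + 4·1/8 = 9/8.
E[X | X ≤ 4] = (9/8) / (1/2) = 9/4.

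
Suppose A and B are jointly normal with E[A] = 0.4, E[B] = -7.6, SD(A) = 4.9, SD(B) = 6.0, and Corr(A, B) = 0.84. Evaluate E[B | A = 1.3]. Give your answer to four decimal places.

-6.6743

The regression of B on A has slope ρ·σ_B/σ_A and passes through (μ_A, μ_B).
E[B | A=1.3] = -7.6 + (0.84)·(6.0/4.9)·(1.3 − (0.4)) = -7.6 + (1.0286)·(0.9) = -6.6743.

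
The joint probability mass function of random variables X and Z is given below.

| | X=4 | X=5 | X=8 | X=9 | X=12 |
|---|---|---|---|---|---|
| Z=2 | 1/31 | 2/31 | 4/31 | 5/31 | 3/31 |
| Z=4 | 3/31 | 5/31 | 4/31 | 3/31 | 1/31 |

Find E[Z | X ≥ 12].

P(X ≥ 12) = 4/31.
Σ Z·P over the event = 2·(3/31) + 4·(1/31) = 10/31.
E[Z | X ≥ 12] = (10/31) / (4/31) = 5/2.

5/2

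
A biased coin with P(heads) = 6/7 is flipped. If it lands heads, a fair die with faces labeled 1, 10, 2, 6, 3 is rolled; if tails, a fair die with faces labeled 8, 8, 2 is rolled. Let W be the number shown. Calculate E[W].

E[W | heads] = (1+10+2+6+3)/5 = 22/5.
E[W | tails] = (8+8+2)/3 = 6.
By the law of total expectation,
E[W] = (6/7)·(22/5) + (1/7)·(6) = 162/35.

162/35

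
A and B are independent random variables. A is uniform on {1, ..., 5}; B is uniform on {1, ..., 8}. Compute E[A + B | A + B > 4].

P(A + B > 4) = 17/20.
Summing (A+B)·P(x,y) over outcomes with A + B > 4 gives 7.
E[A + B | A + B > 4] = (7) / (17/20) = 140/17.

140/17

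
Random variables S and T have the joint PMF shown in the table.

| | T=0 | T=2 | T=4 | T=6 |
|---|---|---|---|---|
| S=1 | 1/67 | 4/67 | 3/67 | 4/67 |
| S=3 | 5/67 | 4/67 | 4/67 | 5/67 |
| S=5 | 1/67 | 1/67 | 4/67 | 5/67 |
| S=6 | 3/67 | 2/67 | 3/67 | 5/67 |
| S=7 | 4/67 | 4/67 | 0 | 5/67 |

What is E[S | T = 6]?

109/24

P(T = 6) = 24/67.
Summing S·P(S=x,T=y) over the conditioning event gives 109/67.
E[S | T = 6] = (109/67) / (24/67) = 109/24.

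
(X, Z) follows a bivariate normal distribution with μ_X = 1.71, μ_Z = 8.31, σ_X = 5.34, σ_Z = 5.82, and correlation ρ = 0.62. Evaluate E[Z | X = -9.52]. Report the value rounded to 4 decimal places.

0.7215

For a bivariate normal, E[Z | X=x] = μ_Z + ρ·(σ_Z/σ_X)·(x − μ_X).
E[Z | X=-9.52] = 8.31 + (0.62)·(5.82/5.34)·(-9.52 − (1.71)) = 8.31 + (0.6757303)·(-11.23) = 0.7215.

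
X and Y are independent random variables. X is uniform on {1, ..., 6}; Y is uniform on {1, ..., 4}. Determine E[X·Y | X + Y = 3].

2

Outcomes with X + Y = 3: (1,2), (2,1), each with probability 1/24.
E[X·Y | X + Y = 3] = (2 + 2) / 2 = 2.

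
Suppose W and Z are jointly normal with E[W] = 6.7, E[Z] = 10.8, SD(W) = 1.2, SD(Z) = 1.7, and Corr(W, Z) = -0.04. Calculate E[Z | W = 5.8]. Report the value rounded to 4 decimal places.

10.8510

For a bivariate normal, E[Z | W=x] = μ_Z + ρ·(σ_Z/σ_W)·(x − μ_W).
E[Z | W=5.8] = 10.8 + (-0.04)·(1.7/1.2)·(5.8 − (6.7)) = 10.8 + (-0.056667)·(-0.9) = 10.8510.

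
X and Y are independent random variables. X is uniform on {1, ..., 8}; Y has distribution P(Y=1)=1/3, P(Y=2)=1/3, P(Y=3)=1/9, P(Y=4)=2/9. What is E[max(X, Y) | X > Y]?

11/2

P(X > Y) = 13/18.
Summing max(X,Y)·P(x,y) over outcomes with X > Y gives 143/36.
E[max(X, Y) | X > Y] = (143/36) / (13/18) = 11/2.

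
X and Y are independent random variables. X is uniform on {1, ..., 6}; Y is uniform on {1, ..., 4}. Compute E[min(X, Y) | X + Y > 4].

43/18

P(X + Y > 4) = 3/4.
Summing min(X,Y)·P(x,y) over outcomes with X + Y > 4 gives 43/24.
E[min(X, Y) | X + Y > 4] = (43/24) / (3/4) = 43/18.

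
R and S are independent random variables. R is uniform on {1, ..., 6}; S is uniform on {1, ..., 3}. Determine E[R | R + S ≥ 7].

Outcomes with R + S ≥ 7: (4,3), (5,2), (5,3), (6,1), (6,2), (6,3), each with probability 1/18.
E[R | R + S ≥ 7] = (4 + 5 + 5 + 6 + 6 + 6) / 6 = 16/3.

16/3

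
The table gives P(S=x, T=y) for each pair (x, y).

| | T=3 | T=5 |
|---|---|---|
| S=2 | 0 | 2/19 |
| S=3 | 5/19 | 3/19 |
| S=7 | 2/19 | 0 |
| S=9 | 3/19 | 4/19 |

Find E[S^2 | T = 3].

193/5

P(T = 3) = 10/19.
Σ S^2·P over the event = 9·(5/19) + 49·(2/19) + 81·(3/19) = 386/19.
E[S^2 | T = 3] = (386/19) / (10/19) = 193/5.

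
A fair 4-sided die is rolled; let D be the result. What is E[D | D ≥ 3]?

7/2

Given D ≥ 3, D is equally likely to be any of {3, 4}.
E[D | D ≥ 3] = (3 + 4) / 2 = 7/2.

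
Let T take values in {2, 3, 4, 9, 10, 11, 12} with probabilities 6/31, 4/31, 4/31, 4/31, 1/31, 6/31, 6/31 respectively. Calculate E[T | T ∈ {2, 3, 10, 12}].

106/17

P(T ∈ {2, 3, 10, 12}) = 17/31.
Σ over the event: 2·6/31 + 3·4/31 + 10·1/31 + 12·6/31 = 106/31.
E[T | T ∈ {2, 3, 10, 12}] = (106/31) / (17/31) = 106/17.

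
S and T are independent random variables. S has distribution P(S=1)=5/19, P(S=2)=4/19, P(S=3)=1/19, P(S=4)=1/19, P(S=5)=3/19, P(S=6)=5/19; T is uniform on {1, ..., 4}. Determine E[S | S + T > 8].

75/13

P(S + T > 8) = 13/76.
Summing S·P(x,y) over outcomes with S + T > 8 gives 75/76.
E[S | S + T > 8] = (75/76) / (13/76) = 75/13.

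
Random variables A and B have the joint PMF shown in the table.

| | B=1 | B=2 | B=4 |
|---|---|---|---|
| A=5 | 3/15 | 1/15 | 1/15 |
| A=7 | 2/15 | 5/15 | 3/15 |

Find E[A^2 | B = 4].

43

P(B = 4) = 4/15.
Σ A^2·P over the event = 25·(1/15) + 49·(3/15) = 172/15.
E[A^2 | B = 4] = (172/15) / (4/15) = 43.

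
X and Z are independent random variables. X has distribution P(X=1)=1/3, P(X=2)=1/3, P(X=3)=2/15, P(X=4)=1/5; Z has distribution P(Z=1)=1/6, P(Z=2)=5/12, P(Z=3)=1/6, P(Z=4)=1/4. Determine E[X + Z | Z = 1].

16/5

P(Z = 1) = 1/6.
Summing (X+Z)·P(x,y) over outcomes with Z = 1 gives 8/15.
E[X + Z | Z = 1] = (8/15) / (1/6) = 16/5.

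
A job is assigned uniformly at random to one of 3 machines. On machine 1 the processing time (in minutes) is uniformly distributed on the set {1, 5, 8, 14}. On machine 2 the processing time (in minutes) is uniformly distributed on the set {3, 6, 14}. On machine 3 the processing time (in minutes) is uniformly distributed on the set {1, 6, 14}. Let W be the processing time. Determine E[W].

E[W | machine 1] = (1+5+8+14)/4 = 7.
E[W | machine 2] = (3+6+14)/3 = 23/3.
E[W | machine 3] = (1+6+14)/3 = 7.
By the law of total expectation,
E[W] = (1/3)·(7) + (1/3)·(23/3) + (1/3)·(7) = 65/9.

65/9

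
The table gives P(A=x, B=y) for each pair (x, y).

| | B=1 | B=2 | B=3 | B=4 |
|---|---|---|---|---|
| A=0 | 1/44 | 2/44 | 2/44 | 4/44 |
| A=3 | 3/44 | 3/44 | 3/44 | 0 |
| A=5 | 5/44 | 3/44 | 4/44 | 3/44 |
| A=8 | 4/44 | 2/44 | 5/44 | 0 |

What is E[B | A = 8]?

23/11

P(A = 8) = 1/4.
Summing B·P(A=x,B=y) over the conditioning event gives 23/44.
E[B | A = 8] = (23/44) / (1/4) = 23/11.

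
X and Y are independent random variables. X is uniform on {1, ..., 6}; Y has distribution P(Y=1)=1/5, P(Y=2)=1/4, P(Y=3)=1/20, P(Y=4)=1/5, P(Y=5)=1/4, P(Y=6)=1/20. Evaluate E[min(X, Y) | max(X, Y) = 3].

P(max(X, Y) = 3) = 1/10.
Summing min(X,Y)·P(x,y) over outcomes with max(X, Y) = 3 gives 1/6.
E[min(X, Y) | max(X, Y) = 3] = (1/6) / (1/10) = 5/3.

5/3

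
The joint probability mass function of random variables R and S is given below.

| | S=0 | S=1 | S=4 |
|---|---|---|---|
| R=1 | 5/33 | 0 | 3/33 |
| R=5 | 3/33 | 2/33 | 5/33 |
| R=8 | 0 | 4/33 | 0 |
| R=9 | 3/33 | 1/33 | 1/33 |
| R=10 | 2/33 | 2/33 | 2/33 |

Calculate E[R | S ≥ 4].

P(S ≥ 4) = 1/3.
Σ R·P over the event = 1·(3/33) + 5·(5/33) + 9·(1/33) + 10·(2/33) = 19/11.
E[R | S ≥ 4] = (19/11) / (1/3) = 57/11.

57/11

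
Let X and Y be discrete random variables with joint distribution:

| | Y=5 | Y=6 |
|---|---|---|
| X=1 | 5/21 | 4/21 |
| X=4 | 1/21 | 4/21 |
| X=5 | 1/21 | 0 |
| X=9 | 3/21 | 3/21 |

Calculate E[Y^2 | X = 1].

P(X = 1) = 3/7.
Σ Y^2·P over the event = 25·(5/21) + 36·(4/21) = 269/21.
E[Y^2 | X = 1] = (269/21) / (3/7) = 269/9.

269/9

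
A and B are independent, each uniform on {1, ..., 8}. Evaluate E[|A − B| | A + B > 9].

17/7

P(A + B > 9) = 7/16.
Summing |A−B|·P(x,y) over outcomes with A + B > 9 gives 17/16.
E[|A − B| | A + B > 9] = (17/16) / (7/16) = 17/7.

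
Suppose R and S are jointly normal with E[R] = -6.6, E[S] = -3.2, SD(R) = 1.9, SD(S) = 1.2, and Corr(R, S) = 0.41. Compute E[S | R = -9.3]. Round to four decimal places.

For a bivariate normal, E[S | R=x] = μ_S + ρ·(σ_S/σ_R)·(x − μ_R).
E[S | R=-9.3] = -3.2 + (0.41)·(1.2/1.9)·(-9.3 − (-6.6)) = -3.2 + (0.25895)·(-2.7) = -3.8992.

-3.8992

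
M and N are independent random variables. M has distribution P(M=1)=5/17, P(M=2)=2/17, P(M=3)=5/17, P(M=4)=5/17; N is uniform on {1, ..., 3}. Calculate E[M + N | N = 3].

P(N = 3) = 1/3.
Summing (M+N)·P(x,y) over outcomes with N = 3 gives 95/51.
E[M + N | N = 3] = (95/51) / (1/3) = 95/17.

95/17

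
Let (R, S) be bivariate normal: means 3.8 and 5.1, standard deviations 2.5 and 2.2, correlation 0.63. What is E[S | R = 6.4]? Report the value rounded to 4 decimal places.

E[S | R=x] = μ_S + ρ(σ_S/σ_R)(x − μ_R) for jointly normal variables.
E[S | R=6.4] = 5.1 + (0.63)·(2.2/2.5)·(6.4 − (3.8)) = 5.1 + (0.5544)·(2.6) = 6.5414.

6.5414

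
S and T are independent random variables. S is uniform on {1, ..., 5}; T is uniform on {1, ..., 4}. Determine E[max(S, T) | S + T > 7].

Outcomes with S + T > 7: (4,4), (5,3), (5,4), each with probability 1/20.
E[max(S, T) | S + T > 7] = (4 + 5 + 5) / 3 = 14/3.

14/3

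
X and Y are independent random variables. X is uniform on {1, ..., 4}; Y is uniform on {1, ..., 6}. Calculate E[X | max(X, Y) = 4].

22/7

Outcomes with max(X, Y) = 4: (1,4), (2,4), (3,4), (4,1), (4,2), (4,3), (4,4), each with probability 1/24.
E[X | max(X, Y) = 4] = (1 + 2 + 3 + 4 + 4 + 4 + 4) / 7 = 22/7.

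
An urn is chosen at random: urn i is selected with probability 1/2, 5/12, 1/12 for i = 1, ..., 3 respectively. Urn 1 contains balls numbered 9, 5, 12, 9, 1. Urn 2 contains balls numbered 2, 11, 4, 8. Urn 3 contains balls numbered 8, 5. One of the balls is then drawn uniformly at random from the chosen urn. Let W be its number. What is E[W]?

1619/240

E[W | urn 1] = (9+5+12+9+1)/5 = 36/5.
E[W | urn 2] = (2+11+4+8)/4 = 25/4.
E[W | urn 3] = (8+5)/2 = 13/2.
E[W] = (1/2)·(36/5) + (5/12)·(25/4) + (1/12)·(13/2) = 1619/240.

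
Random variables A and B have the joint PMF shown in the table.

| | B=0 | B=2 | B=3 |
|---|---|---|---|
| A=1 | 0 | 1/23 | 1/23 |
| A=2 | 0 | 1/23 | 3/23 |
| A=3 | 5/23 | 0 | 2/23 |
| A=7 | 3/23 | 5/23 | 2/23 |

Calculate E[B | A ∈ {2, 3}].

17/11

P(A ∈ {2, 3}) = 11/23.
Summing B·P(A=x,B=y) over the conditioning event gives 17/23.
E[B | A ∈ {2, 3}] = (17/23) / (11/23) = 17/11.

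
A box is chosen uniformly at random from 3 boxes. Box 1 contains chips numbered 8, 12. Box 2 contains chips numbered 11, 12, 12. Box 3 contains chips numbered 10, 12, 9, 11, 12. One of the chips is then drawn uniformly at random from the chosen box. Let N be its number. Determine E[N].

487/45

E[N | box 1] = (8+12)/2 = 10.
E[N | box 2] = (11+12+12)/3 = 35/3.
E[N | box 3] = (10+12+9+11+12)/5 = 54/5.
By the law of total expectation,
E[N] = (1/3)·(10) + (1/3)·(35/3) + (1/3)·(54/5) = 487/45.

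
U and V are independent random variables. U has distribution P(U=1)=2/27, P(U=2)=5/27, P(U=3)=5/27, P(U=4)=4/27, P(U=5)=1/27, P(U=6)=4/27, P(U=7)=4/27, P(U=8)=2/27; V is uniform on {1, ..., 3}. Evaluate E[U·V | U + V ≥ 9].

154/9

P(U + V ≥ 9) = 2/9.
Summing UV·P(x,y) over outcomes with U + V ≥ 9 gives 308/81.
E[U·V | U + V ≥ 9] = (308/81) / (2/9) = 154/9.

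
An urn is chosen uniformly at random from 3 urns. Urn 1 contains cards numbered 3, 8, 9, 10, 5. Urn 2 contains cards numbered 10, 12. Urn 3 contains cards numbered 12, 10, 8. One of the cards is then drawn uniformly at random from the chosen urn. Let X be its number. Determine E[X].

E[X | urn 1] = (3+8+9+10+5)/5 = 7.
E[X | urn 2] = (10+12)/2 = 11.
E[X | urn 3] = (12+10+8)/3 = 10.
E[X] = (1/3)·(7) + (1/3)·(11) + (1/3)·(10) = 28/3.

28/3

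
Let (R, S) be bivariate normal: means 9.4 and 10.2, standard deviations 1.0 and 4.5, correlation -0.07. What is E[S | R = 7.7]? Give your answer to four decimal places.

E[S | R=x] = μ_S + ρ(σ_S/σ_R)(x − μ_R) for jointly normal variables.
E[S | R=7.7] = 10.2 + (-0.07)·(4.5/1.0)·(7.7 − (9.4)) = 10.2 + (-0.315)·(-1.7) = 10.7355.

10.7355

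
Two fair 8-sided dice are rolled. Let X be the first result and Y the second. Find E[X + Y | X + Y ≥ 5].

P(X + Y ≥ 5) = 29/32.
Summing (X+Y)·P(x,y) over outcomes with X + Y ≥ 5 gives 139/16.
E[X + Y | X + Y ≥ 5] = (139/16) / (29/32) = 278/29.

278/29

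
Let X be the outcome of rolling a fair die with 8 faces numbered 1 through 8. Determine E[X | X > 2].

11/2

Given X > 2, X is equally likely to be any of {3, 4, 5, 6, 7, 8}.
E[X | X > 2] = (3 + 4 + 5 + 6 + 7 + 8) / 6 = 11/2.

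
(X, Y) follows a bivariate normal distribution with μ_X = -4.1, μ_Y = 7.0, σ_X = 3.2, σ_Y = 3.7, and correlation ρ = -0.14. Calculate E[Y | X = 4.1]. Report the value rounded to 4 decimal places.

The regression of Y on X has slope ρ·σ_Y/σ_X and passes through (μ_X, μ_Y).
E[Y | X=4.1] = 7.0 + (-0.14)·(3.7/3.2)·(4.1 − (-4.1)) = 7.0 + (-0.161875)·(8.2) = 5.6726.

5.6726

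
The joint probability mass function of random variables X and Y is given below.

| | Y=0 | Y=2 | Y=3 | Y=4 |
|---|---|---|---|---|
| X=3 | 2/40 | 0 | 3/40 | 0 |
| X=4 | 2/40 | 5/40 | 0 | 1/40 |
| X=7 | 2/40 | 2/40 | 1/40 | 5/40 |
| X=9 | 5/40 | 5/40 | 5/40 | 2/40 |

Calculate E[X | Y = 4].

57/8

P(Y = 4) = 1/5.
Σ X·P over the event = 4·(1/40) + 7·(5/40) + 9·(2/40) = 57/40.
E[X | Y = 4] = (57/40) / (1/5) = 57/8.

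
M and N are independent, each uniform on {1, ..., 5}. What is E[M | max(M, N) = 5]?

35/9

P(max(M, N) = 5) = 9/25.
Summing M·P(x,y) over outcomes with max(M, N) = 5 gives 7/5.
E[M | max(M, N) = 5] = (7/5) / (9/25) = 35/9.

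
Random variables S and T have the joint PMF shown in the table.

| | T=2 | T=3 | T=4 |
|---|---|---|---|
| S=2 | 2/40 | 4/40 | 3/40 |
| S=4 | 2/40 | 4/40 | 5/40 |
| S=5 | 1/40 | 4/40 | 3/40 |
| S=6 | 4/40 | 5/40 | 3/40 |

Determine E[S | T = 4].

P(T = 4) = 7/20.
Σ S·P over the event = 2·(3/40) + 4·(5/40) + 5·(3/40) + 6·(3/40) = 59/40.
E[S | T = 4] = (59/40) / (7/20) = 59/14.

59/14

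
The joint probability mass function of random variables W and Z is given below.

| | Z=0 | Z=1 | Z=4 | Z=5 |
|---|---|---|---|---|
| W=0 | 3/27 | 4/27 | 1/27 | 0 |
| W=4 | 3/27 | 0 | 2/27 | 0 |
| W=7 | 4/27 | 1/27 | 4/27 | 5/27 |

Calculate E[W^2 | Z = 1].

P(Z = 1) = 5/27.
Σ W^2·P over the event = 0·(4/27) + 49·(1/27) = 49/27.
E[W^2 | Z = 1] = (49/27) / (5/27) = 49/5.

49/5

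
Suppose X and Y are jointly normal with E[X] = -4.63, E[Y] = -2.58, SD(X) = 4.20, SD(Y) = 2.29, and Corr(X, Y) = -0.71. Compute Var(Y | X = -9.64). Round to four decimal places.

2.6005

Var(Y | X=x) = (1 − ρ²)·σ_Y².
Var(Y | X=-9.64) = (2.29)²·(1 − (-0.71)²) = 5.2441·0.4959 = 2.6005.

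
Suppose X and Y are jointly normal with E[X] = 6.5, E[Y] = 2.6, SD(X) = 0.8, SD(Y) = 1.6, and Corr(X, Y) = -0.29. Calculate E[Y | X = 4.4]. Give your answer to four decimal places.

3.8180

E[Y | X=x] = μ_Y + ρ(σ_Y/σ_X)(x − μ_X) for jointly normal variables.
E[Y | X=4.4] = 2.6 + (-0.29)·(1.6/0.8)·(4.4 − (6.5)) = 2.6 + (-0.58)·(-2.1) = 3.8180.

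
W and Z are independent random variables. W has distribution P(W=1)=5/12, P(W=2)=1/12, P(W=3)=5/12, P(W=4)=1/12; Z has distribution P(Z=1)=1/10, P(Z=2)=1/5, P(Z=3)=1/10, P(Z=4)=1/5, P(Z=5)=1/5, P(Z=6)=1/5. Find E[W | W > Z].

P(W > Z) = 1/6.
Summing W·P(x,y) over outcomes with W > Z gives 21/40.
E[W | W > Z] = (21/40) / (1/6) = 63/20.

63/20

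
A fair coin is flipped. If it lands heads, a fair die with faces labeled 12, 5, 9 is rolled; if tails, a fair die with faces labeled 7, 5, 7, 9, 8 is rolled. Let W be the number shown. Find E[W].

E[W | heads] = (12+5+9)/3 = 26/3.
E[W | tails] = (7+5+7+9+8)/5 = 36/5.
E[W] = (1/2)·(26/3) + (1/2)·(36/5) = 119/15.

119/15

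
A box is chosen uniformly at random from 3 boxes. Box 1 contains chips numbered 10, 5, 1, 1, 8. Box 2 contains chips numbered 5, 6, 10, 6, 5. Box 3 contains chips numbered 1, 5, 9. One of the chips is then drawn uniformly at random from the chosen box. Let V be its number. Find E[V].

E[V | box 1] = (10+5+1+1+8)/5 = 5.
E[V | box 2] = (5+6+10+6+5)/5 = 32/5.
E[V | box 3] = (1+5+9)/3 = 5.
E[V] = (1/3)·(5) + (1/3)·(32/5) + (1/3)·(5) = 82/15.

82/15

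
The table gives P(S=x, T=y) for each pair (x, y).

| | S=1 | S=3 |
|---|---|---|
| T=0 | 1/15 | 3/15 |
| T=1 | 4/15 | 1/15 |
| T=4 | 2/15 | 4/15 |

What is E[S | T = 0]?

P(T = 0) = 4/15.
Summing S·P(S=x,T=y) over the conditioning event gives 2/3.
E[S | T = 0] = (2/3) / (4/15) = 5/2.

5/2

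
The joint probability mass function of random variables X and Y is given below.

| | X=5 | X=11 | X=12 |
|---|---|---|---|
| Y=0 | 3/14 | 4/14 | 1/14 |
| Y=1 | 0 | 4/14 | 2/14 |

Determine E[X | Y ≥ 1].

P(Y ≥ 1) = 3/7.
Σ X·P over the event = 11·(4/14) + 12·(2/14) = 34/7.
E[X | Y ≥ 1] = (34/7) / (3/7) = 34/3.

34/3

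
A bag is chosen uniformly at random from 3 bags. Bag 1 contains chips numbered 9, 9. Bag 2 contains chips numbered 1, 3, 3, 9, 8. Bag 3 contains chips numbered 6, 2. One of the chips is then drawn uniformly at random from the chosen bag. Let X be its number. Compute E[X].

E[X | bag 1] = (9+9)/2 = 9.
E[X | bag 2] = (1+3+3+9+8)/5 = 24/5.
E[X | bag 3] = (6+2)/2 = 4.
E[X] = (1/3)·(9) + (1/3)·(24/5) + (1/3)·(4) = 89/15.

89/15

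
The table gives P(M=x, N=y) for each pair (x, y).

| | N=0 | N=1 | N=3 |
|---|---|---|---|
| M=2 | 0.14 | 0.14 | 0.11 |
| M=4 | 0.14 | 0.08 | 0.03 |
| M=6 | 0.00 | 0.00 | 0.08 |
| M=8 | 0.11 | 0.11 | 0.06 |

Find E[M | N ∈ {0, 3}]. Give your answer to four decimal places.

4.5075

P(N ∈ {0, 3}) = 0.67.
Σ M·P over the event = 2·(0.14) + 2·(0.11) + 4·(0.14) + 4·(0.03) + 6·(0.08) + 8·(0.11) + 8·(0.06) = 3.02.
E[M | N ∈ {0, 3}] = (3.02) / (0.67) = 4.5075.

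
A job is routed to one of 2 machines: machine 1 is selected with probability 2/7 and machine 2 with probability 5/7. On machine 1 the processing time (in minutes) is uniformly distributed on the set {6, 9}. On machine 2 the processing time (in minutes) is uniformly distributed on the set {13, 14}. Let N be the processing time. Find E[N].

E[N | machine 1] = (6+9)/2 = 15/2.
E[N | machine 2] = (13+14)/2 = 27/2.
E[N] = (2/7)·(15/2) + (5/7)·(27/2) = 165/14.

165/14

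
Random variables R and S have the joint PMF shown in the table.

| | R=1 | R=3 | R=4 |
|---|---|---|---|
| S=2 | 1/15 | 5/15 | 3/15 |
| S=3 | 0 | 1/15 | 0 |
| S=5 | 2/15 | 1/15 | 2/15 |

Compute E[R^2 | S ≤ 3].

103/10

P(S ≤ 3) = 2/3.
Σ R^2·P over the event = 1·(1/15) + 9·(5/15) + 9·(1/15) + 16·(3/15) = 103/15.
E[R^2 | S ≤ 3] = (103/15) / (2/3) = 103/10.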